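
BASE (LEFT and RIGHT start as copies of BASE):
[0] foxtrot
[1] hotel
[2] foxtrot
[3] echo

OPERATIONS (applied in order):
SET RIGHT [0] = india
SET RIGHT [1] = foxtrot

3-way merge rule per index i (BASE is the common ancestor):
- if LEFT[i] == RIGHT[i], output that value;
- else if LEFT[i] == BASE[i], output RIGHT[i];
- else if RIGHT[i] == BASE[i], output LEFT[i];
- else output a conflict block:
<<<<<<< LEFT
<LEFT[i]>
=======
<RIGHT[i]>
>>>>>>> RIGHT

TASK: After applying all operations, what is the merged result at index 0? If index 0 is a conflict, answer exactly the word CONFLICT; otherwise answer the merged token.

Answer: india

Derivation:
Final LEFT:  [foxtrot, hotel, foxtrot, echo]
Final RIGHT: [india, foxtrot, foxtrot, echo]
i=0: L=foxtrot=BASE, R=india -> take RIGHT -> india
i=1: L=hotel=BASE, R=foxtrot -> take RIGHT -> foxtrot
i=2: L=foxtrot R=foxtrot -> agree -> foxtrot
i=3: L=echo R=echo -> agree -> echo
Index 0 -> india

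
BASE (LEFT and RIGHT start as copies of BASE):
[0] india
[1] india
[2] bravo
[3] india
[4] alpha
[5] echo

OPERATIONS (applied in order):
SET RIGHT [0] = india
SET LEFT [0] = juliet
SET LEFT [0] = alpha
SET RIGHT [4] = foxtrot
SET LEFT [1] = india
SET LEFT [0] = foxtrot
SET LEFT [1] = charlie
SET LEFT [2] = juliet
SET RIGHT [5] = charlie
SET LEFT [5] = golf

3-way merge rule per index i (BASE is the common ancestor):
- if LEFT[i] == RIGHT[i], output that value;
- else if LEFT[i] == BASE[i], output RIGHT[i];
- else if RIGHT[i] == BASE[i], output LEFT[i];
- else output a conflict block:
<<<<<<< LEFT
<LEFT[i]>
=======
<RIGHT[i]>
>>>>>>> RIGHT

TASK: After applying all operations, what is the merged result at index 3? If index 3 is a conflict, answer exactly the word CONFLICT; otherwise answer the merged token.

Answer: india

Derivation:
Final LEFT:  [foxtrot, charlie, juliet, india, alpha, golf]
Final RIGHT: [india, india, bravo, india, foxtrot, charlie]
i=0: L=foxtrot, R=india=BASE -> take LEFT -> foxtrot
i=1: L=charlie, R=india=BASE -> take LEFT -> charlie
i=2: L=juliet, R=bravo=BASE -> take LEFT -> juliet
i=3: L=india R=india -> agree -> india
i=4: L=alpha=BASE, R=foxtrot -> take RIGHT -> foxtrot
i=5: BASE=echo L=golf R=charlie all differ -> CONFLICT
Index 3 -> india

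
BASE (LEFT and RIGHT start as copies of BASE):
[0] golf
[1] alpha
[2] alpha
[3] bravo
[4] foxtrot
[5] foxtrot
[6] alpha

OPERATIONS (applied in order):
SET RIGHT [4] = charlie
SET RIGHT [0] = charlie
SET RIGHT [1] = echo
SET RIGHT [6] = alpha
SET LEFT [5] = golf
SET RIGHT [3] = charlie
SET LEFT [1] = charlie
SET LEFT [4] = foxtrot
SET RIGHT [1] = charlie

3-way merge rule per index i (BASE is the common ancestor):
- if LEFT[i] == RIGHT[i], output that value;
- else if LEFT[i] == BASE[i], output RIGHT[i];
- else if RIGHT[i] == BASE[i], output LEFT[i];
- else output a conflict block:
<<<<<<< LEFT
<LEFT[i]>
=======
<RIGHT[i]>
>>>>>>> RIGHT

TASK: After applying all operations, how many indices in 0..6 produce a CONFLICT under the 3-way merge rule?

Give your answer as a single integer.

Answer: 0

Derivation:
Final LEFT:  [golf, charlie, alpha, bravo, foxtrot, golf, alpha]
Final RIGHT: [charlie, charlie, alpha, charlie, charlie, foxtrot, alpha]
i=0: L=golf=BASE, R=charlie -> take RIGHT -> charlie
i=1: L=charlie R=charlie -> agree -> charlie
i=2: L=alpha R=alpha -> agree -> alpha
i=3: L=bravo=BASE, R=charlie -> take RIGHT -> charlie
i=4: L=foxtrot=BASE, R=charlie -> take RIGHT -> charlie
i=5: L=golf, R=foxtrot=BASE -> take LEFT -> golf
i=6: L=alpha R=alpha -> agree -> alpha
Conflict count: 0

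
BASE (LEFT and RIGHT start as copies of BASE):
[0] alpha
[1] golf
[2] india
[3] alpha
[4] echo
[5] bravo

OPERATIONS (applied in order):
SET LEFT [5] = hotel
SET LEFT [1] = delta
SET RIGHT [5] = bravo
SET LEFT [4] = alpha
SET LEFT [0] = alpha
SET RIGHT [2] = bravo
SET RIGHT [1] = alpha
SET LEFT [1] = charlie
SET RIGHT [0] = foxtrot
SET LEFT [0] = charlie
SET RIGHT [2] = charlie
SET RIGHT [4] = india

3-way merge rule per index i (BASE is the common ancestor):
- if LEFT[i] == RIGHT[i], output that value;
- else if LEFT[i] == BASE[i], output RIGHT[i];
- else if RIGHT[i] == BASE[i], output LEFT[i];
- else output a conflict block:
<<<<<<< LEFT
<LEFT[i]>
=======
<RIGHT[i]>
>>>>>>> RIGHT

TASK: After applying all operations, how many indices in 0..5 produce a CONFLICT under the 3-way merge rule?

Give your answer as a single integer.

Final LEFT:  [charlie, charlie, india, alpha, alpha, hotel]
Final RIGHT: [foxtrot, alpha, charlie, alpha, india, bravo]
i=0: BASE=alpha L=charlie R=foxtrot all differ -> CONFLICT
i=1: BASE=golf L=charlie R=alpha all differ -> CONFLICT
i=2: L=india=BASE, R=charlie -> take RIGHT -> charlie
i=3: L=alpha R=alpha -> agree -> alpha
i=4: BASE=echo L=alpha R=india all differ -> CONFLICT
i=5: L=hotel, R=bravo=BASE -> take LEFT -> hotel
Conflict count: 3

Answer: 3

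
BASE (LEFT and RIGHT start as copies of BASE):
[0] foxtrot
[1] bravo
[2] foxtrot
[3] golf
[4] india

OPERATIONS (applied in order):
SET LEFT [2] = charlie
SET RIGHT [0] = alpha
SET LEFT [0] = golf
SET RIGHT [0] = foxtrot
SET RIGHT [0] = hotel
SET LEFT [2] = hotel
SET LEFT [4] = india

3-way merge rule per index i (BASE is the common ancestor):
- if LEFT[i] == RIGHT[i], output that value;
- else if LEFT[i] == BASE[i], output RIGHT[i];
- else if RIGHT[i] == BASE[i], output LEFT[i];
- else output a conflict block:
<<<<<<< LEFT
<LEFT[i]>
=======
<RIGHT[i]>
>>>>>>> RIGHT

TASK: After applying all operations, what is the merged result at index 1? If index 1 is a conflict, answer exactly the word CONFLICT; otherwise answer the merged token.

Answer: bravo

Derivation:
Final LEFT:  [golf, bravo, hotel, golf, india]
Final RIGHT: [hotel, bravo, foxtrot, golf, india]
i=0: BASE=foxtrot L=golf R=hotel all differ -> CONFLICT
i=1: L=bravo R=bravo -> agree -> bravo
i=2: L=hotel, R=foxtrot=BASE -> take LEFT -> hotel
i=3: L=golf R=golf -> agree -> golf
i=4: L=india R=india -> agree -> india
Index 1 -> bravo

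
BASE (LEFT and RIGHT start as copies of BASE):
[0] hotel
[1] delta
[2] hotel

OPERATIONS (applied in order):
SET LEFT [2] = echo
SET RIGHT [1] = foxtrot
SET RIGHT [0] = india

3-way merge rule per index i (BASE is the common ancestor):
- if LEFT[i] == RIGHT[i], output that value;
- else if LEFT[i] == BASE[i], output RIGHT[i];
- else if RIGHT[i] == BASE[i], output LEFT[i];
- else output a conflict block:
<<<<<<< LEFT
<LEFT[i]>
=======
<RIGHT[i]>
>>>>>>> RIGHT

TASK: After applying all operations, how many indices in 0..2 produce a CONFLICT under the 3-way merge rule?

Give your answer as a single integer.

Final LEFT:  [hotel, delta, echo]
Final RIGHT: [india, foxtrot, hotel]
i=0: L=hotel=BASE, R=india -> take RIGHT -> india
i=1: L=delta=BASE, R=foxtrot -> take RIGHT -> foxtrot
i=2: L=echo, R=hotel=BASE -> take LEFT -> echo
Conflict count: 0

Answer: 0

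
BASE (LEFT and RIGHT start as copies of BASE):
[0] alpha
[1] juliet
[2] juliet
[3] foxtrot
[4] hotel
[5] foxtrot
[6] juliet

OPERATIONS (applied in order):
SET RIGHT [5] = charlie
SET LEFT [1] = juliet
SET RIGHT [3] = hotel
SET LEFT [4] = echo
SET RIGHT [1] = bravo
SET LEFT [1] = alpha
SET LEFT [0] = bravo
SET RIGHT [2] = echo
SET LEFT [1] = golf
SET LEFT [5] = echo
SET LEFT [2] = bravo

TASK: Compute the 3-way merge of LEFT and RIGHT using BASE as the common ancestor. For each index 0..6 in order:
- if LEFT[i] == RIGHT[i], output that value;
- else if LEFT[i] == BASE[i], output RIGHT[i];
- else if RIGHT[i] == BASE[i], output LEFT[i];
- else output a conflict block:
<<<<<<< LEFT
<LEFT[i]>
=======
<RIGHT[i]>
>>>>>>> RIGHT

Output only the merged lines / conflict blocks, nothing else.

Answer: bravo
<<<<<<< LEFT
golf
=======
bravo
>>>>>>> RIGHT
<<<<<<< LEFT
bravo
=======
echo
>>>>>>> RIGHT
hotel
echo
<<<<<<< LEFT
echo
=======
charlie
>>>>>>> RIGHT
juliet

Derivation:
Final LEFT:  [bravo, golf, bravo, foxtrot, echo, echo, juliet]
Final RIGHT: [alpha, bravo, echo, hotel, hotel, charlie, juliet]
i=0: L=bravo, R=alpha=BASE -> take LEFT -> bravo
i=1: BASE=juliet L=golf R=bravo all differ -> CONFLICT
i=2: BASE=juliet L=bravo R=echo all differ -> CONFLICT
i=3: L=foxtrot=BASE, R=hotel -> take RIGHT -> hotel
i=4: L=echo, R=hotel=BASE -> take LEFT -> echo
i=5: BASE=foxtrot L=echo R=charlie all differ -> CONFLICT
i=6: L=juliet R=juliet -> agree -> juliet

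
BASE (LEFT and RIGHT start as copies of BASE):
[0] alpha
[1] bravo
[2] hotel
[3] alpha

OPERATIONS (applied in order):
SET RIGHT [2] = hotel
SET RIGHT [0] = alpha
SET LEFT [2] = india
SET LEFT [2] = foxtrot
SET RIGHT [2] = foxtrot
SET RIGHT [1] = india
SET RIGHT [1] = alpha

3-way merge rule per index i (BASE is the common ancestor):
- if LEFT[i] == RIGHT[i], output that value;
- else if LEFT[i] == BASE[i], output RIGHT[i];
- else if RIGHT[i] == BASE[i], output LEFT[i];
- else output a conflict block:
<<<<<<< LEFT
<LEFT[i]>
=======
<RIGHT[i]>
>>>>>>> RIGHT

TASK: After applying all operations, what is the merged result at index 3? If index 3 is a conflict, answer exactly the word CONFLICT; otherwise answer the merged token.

Final LEFT:  [alpha, bravo, foxtrot, alpha]
Final RIGHT: [alpha, alpha, foxtrot, alpha]
i=0: L=alpha R=alpha -> agree -> alpha
i=1: L=bravo=BASE, R=alpha -> take RIGHT -> alpha
i=2: L=foxtrot R=foxtrot -> agree -> foxtrot
i=3: L=alpha R=alpha -> agree -> alpha
Index 3 -> alpha

Answer: alpha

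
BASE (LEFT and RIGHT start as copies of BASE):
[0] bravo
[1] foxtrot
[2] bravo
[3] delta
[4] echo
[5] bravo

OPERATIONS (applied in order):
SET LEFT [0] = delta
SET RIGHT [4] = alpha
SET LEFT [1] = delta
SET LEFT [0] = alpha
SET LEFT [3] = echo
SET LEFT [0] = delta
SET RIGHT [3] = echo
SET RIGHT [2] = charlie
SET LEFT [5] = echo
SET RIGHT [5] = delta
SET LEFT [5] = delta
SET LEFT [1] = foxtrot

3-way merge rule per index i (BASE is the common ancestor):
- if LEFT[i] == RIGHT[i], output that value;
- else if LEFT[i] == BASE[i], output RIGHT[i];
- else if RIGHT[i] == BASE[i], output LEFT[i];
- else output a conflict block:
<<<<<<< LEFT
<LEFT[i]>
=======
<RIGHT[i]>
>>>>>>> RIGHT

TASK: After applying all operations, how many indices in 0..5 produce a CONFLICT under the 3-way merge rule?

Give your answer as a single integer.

Answer: 0

Derivation:
Final LEFT:  [delta, foxtrot, bravo, echo, echo, delta]
Final RIGHT: [bravo, foxtrot, charlie, echo, alpha, delta]
i=0: L=delta, R=bravo=BASE -> take LEFT -> delta
i=1: L=foxtrot R=foxtrot -> agree -> foxtrot
i=2: L=bravo=BASE, R=charlie -> take RIGHT -> charlie
i=3: L=echo R=echo -> agree -> echo
i=4: L=echo=BASE, R=alpha -> take RIGHT -> alpha
i=5: L=delta R=delta -> agree -> delta
Conflict count: 0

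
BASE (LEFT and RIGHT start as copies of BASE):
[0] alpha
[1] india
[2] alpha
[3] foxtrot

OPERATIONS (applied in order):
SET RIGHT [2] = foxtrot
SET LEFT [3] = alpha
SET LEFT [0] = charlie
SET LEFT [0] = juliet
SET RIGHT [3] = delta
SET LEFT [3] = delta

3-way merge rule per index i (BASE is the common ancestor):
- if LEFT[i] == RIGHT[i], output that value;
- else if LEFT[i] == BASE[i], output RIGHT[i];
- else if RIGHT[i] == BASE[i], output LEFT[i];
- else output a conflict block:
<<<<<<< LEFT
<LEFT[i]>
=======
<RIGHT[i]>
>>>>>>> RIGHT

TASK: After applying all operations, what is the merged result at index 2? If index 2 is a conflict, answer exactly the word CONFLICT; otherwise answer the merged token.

Final LEFT:  [juliet, india, alpha, delta]
Final RIGHT: [alpha, india, foxtrot, delta]
i=0: L=juliet, R=alpha=BASE -> take LEFT -> juliet
i=1: L=india R=india -> agree -> india
i=2: L=alpha=BASE, R=foxtrot -> take RIGHT -> foxtrot
i=3: L=delta R=delta -> agree -> delta
Index 2 -> foxtrot

Answer: foxtrot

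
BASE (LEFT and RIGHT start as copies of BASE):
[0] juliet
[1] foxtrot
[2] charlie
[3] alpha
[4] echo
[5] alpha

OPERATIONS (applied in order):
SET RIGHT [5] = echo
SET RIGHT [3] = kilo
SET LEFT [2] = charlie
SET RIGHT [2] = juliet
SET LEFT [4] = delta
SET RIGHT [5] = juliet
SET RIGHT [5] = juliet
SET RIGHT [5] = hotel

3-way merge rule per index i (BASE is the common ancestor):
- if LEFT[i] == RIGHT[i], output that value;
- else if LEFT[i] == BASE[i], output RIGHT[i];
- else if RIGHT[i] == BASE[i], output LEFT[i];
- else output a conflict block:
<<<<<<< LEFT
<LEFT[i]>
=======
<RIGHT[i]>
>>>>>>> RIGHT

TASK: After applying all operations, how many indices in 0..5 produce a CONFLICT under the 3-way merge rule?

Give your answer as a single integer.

Answer: 0

Derivation:
Final LEFT:  [juliet, foxtrot, charlie, alpha, delta, alpha]
Final RIGHT: [juliet, foxtrot, juliet, kilo, echo, hotel]
i=0: L=juliet R=juliet -> agree -> juliet
i=1: L=foxtrot R=foxtrot -> agree -> foxtrot
i=2: L=charlie=BASE, R=juliet -> take RIGHT -> juliet
i=3: L=alpha=BASE, R=kilo -> take RIGHT -> kilo
i=4: L=delta, R=echo=BASE -> take LEFT -> delta
i=5: L=alpha=BASE, R=hotel -> take RIGHT -> hotel
Conflict count: 0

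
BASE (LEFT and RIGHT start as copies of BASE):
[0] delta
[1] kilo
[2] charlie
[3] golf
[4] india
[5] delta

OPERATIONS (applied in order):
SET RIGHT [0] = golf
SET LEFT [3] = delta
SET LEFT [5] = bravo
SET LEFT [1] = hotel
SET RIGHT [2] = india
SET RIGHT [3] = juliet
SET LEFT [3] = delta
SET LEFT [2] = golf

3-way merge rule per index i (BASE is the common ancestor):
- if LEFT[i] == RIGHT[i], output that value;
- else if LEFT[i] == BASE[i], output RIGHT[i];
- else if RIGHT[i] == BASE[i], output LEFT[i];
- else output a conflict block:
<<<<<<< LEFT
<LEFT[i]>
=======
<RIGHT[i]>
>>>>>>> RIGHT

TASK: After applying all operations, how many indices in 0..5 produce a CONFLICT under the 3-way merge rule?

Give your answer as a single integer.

Answer: 2

Derivation:
Final LEFT:  [delta, hotel, golf, delta, india, bravo]
Final RIGHT: [golf, kilo, india, juliet, india, delta]
i=0: L=delta=BASE, R=golf -> take RIGHT -> golf
i=1: L=hotel, R=kilo=BASE -> take LEFT -> hotel
i=2: BASE=charlie L=golf R=india all differ -> CONFLICT
i=3: BASE=golf L=delta R=juliet all differ -> CONFLICT
i=4: L=india R=india -> agree -> india
i=5: L=bravo, R=delta=BASE -> take LEFT -> bravo
Conflict count: 2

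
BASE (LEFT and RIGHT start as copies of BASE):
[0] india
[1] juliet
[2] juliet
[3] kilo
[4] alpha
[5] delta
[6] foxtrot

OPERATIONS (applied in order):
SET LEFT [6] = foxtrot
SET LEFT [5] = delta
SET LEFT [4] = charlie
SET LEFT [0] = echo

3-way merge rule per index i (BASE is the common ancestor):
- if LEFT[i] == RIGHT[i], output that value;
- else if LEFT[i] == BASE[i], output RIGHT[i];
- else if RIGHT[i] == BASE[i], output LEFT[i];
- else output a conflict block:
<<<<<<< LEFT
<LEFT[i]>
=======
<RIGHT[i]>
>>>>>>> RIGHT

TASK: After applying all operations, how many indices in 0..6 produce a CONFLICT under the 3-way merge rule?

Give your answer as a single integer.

Answer: 0

Derivation:
Final LEFT:  [echo, juliet, juliet, kilo, charlie, delta, foxtrot]
Final RIGHT: [india, juliet, juliet, kilo, alpha, delta, foxtrot]
i=0: L=echo, R=india=BASE -> take LEFT -> echo
i=1: L=juliet R=juliet -> agree -> juliet
i=2: L=juliet R=juliet -> agree -> juliet
i=3: L=kilo R=kilo -> agree -> kilo
i=4: L=charlie, R=alpha=BASE -> take LEFT -> charlie
i=5: L=delta R=delta -> agree -> delta
i=6: L=foxtrot R=foxtrot -> agree -> foxtrot
Conflict count: 0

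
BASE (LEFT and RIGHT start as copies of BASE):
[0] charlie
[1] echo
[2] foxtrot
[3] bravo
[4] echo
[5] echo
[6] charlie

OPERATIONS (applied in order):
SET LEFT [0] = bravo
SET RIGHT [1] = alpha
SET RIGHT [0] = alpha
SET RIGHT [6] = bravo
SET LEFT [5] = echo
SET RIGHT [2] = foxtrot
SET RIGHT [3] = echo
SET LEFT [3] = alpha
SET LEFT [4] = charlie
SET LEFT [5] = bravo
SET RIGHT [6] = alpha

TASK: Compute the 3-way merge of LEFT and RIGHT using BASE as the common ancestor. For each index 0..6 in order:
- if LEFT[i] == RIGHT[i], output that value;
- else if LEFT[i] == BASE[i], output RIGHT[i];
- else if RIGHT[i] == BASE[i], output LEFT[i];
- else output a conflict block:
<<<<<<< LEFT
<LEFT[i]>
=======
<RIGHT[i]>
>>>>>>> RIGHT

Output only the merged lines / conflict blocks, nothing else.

Answer: <<<<<<< LEFT
bravo
=======
alpha
>>>>>>> RIGHT
alpha
foxtrot
<<<<<<< LEFT
alpha
=======
echo
>>>>>>> RIGHT
charlie
bravo
alpha

Derivation:
Final LEFT:  [bravo, echo, foxtrot, alpha, charlie, bravo, charlie]
Final RIGHT: [alpha, alpha, foxtrot, echo, echo, echo, alpha]
i=0: BASE=charlie L=bravo R=alpha all differ -> CONFLICT
i=1: L=echo=BASE, R=alpha -> take RIGHT -> alpha
i=2: L=foxtrot R=foxtrot -> agree -> foxtrot
i=3: BASE=bravo L=alpha R=echo all differ -> CONFLICT
i=4: L=charlie, R=echo=BASE -> take LEFT -> charlie
i=5: L=bravo, R=echo=BASE -> take LEFT -> bravo
i=6: L=charlie=BASE, R=alpha -> take RIGHT -> alpha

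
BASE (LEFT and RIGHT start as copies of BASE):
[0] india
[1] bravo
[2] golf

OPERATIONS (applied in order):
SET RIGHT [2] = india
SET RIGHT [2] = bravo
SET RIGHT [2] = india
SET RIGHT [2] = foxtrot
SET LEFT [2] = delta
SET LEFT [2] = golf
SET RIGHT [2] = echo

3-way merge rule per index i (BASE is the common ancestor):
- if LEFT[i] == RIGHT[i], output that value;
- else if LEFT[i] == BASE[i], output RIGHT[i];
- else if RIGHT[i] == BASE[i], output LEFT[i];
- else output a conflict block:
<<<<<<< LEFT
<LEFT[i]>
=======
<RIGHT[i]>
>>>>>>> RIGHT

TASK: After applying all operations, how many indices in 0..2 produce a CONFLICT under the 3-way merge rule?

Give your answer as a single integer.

Answer: 0

Derivation:
Final LEFT:  [india, bravo, golf]
Final RIGHT: [india, bravo, echo]
i=0: L=india R=india -> agree -> india
i=1: L=bravo R=bravo -> agree -> bravo
i=2: L=golf=BASE, R=echo -> take RIGHT -> echo
Conflict count: 0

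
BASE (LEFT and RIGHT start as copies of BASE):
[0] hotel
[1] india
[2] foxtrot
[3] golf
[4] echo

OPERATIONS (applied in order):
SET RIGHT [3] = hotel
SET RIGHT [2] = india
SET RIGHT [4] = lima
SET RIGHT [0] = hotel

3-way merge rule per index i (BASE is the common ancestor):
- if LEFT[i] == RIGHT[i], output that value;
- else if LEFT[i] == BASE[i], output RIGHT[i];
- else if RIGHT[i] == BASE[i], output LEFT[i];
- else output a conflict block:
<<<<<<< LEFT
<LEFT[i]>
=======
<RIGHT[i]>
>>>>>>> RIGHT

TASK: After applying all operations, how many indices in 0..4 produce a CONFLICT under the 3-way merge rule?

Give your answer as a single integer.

Answer: 0

Derivation:
Final LEFT:  [hotel, india, foxtrot, golf, echo]
Final RIGHT: [hotel, india, india, hotel, lima]
i=0: L=hotel R=hotel -> agree -> hotel
i=1: L=india R=india -> agree -> india
i=2: L=foxtrot=BASE, R=india -> take RIGHT -> india
i=3: L=golf=BASE, R=hotel -> take RIGHT -> hotel
i=4: L=echo=BASE, R=lima -> take RIGHT -> lima
Conflict count: 0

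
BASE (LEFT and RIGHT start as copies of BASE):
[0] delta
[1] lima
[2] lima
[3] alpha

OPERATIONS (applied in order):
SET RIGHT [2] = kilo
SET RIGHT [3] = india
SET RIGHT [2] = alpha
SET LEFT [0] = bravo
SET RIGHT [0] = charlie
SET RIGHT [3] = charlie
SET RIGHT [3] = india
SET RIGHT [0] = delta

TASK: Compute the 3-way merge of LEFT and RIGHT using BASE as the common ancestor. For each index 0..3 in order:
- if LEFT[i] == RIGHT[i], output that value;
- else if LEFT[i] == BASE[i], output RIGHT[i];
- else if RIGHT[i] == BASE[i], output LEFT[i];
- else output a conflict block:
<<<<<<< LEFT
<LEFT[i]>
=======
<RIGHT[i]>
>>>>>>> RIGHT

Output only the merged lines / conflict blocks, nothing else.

Final LEFT:  [bravo, lima, lima, alpha]
Final RIGHT: [delta, lima, alpha, india]
i=0: L=bravo, R=delta=BASE -> take LEFT -> bravo
i=1: L=lima R=lima -> agree -> lima
i=2: L=lima=BASE, R=alpha -> take RIGHT -> alpha
i=3: L=alpha=BASE, R=india -> take RIGHT -> india

Answer: bravo
lima
alpha
india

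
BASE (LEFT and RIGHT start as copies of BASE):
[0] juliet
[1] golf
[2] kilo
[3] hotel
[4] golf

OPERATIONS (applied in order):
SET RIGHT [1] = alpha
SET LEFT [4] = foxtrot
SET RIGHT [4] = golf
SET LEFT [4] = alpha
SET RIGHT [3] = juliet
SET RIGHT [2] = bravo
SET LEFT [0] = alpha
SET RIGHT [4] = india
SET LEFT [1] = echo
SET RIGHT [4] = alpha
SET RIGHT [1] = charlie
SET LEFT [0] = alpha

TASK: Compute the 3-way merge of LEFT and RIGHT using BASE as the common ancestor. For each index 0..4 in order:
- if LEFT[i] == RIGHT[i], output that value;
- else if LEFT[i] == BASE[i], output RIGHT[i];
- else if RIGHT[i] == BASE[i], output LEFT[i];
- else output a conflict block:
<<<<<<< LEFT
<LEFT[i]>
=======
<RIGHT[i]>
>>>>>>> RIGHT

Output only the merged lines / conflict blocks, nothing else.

Final LEFT:  [alpha, echo, kilo, hotel, alpha]
Final RIGHT: [juliet, charlie, bravo, juliet, alpha]
i=0: L=alpha, R=juliet=BASE -> take LEFT -> alpha
i=1: BASE=golf L=echo R=charlie all differ -> CONFLICT
i=2: L=kilo=BASE, R=bravo -> take RIGHT -> bravo
i=3: L=hotel=BASE, R=juliet -> take RIGHT -> juliet
i=4: L=alpha R=alpha -> agree -> alpha

Answer: alpha
<<<<<<< LEFT
echo
=======
charlie
>>>>>>> RIGHT
bravo
juliet
alpha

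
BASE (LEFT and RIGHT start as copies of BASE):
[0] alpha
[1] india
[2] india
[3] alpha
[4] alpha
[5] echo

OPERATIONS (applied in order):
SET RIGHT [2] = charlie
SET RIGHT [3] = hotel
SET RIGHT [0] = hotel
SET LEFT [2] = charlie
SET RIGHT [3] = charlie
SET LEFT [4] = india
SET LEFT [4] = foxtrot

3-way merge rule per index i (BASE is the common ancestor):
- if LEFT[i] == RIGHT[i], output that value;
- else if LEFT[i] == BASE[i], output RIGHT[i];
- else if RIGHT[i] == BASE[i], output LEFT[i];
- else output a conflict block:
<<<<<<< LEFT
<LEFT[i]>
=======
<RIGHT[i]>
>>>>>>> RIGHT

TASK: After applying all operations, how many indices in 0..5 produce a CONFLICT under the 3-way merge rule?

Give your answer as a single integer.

Final LEFT:  [alpha, india, charlie, alpha, foxtrot, echo]
Final RIGHT: [hotel, india, charlie, charlie, alpha, echo]
i=0: L=alpha=BASE, R=hotel -> take RIGHT -> hotel
i=1: L=india R=india -> agree -> india
i=2: L=charlie R=charlie -> agree -> charlie
i=3: L=alpha=BASE, R=charlie -> take RIGHT -> charlie
i=4: L=foxtrot, R=alpha=BASE -> take LEFT -> foxtrot
i=5: L=echo R=echo -> agree -> echo
Conflict count: 0

Answer: 0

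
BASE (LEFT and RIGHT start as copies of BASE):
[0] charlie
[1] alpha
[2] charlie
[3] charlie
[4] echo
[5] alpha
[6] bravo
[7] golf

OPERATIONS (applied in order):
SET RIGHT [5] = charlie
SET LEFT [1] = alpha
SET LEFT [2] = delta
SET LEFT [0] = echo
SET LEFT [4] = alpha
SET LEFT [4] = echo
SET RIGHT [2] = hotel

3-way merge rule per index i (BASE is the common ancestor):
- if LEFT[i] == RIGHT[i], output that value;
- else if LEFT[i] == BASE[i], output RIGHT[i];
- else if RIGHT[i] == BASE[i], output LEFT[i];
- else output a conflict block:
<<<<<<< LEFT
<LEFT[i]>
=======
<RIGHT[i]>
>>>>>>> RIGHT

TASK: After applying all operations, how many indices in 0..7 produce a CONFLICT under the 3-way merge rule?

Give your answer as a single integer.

Final LEFT:  [echo, alpha, delta, charlie, echo, alpha, bravo, golf]
Final RIGHT: [charlie, alpha, hotel, charlie, echo, charlie, bravo, golf]
i=0: L=echo, R=charlie=BASE -> take LEFT -> echo
i=1: L=alpha R=alpha -> agree -> alpha
i=2: BASE=charlie L=delta R=hotel all differ -> CONFLICT
i=3: L=charlie R=charlie -> agree -> charlie
i=4: L=echo R=echo -> agree -> echo
i=5: L=alpha=BASE, R=charlie -> take RIGHT -> charlie
i=6: L=bravo R=bravo -> agree -> bravo
i=7: L=golf R=golf -> agree -> golf
Conflict count: 1

Answer: 1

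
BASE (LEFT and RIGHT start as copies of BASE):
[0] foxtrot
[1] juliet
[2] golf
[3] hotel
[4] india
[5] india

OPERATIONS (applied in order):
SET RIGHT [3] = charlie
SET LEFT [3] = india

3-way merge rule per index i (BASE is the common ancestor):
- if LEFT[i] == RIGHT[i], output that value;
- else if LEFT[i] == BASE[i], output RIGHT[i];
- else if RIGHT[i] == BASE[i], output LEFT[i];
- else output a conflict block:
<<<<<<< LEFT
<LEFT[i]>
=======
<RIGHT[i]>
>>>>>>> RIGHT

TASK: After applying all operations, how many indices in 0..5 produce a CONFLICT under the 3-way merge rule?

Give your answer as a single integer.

Final LEFT:  [foxtrot, juliet, golf, india, india, india]
Final RIGHT: [foxtrot, juliet, golf, charlie, india, india]
i=0: L=foxtrot R=foxtrot -> agree -> foxtrot
i=1: L=juliet R=juliet -> agree -> juliet
i=2: L=golf R=golf -> agree -> golf
i=3: BASE=hotel L=india R=charlie all differ -> CONFLICT
i=4: L=india R=india -> agree -> india
i=5: L=india R=india -> agree -> india
Conflict count: 1

Answer: 1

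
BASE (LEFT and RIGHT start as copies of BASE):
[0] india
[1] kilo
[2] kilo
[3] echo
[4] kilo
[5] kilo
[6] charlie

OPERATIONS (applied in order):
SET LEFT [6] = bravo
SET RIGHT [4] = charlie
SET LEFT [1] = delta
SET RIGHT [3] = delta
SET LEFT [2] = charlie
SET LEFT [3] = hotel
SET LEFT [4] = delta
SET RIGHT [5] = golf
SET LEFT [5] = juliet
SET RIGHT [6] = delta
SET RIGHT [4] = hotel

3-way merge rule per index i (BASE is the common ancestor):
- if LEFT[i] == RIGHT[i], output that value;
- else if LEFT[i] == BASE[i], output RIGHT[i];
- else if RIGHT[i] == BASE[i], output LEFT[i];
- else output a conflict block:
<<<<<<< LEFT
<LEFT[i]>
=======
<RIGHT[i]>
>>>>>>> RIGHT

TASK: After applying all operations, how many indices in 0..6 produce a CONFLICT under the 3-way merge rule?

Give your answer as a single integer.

Final LEFT:  [india, delta, charlie, hotel, delta, juliet, bravo]
Final RIGHT: [india, kilo, kilo, delta, hotel, golf, delta]
i=0: L=india R=india -> agree -> india
i=1: L=delta, R=kilo=BASE -> take LEFT -> delta
i=2: L=charlie, R=kilo=BASE -> take LEFT -> charlie
i=3: BASE=echo L=hotel R=delta all differ -> CONFLICT
i=4: BASE=kilo L=delta R=hotel all differ -> CONFLICT
i=5: BASE=kilo L=juliet R=golf all differ -> CONFLICT
i=6: BASE=charlie L=bravo R=delta all differ -> CONFLICT
Conflict count: 4

Answer: 4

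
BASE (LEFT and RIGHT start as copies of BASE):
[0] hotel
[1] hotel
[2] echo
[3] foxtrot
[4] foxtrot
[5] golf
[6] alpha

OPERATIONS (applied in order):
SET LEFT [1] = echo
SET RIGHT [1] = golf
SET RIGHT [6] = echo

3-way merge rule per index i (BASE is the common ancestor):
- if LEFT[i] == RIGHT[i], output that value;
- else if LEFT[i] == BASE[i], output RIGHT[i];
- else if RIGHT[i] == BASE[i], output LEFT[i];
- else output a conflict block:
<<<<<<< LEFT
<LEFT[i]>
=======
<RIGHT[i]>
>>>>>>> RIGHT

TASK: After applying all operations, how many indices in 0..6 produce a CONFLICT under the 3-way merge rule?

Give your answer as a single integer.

Final LEFT:  [hotel, echo, echo, foxtrot, foxtrot, golf, alpha]
Final RIGHT: [hotel, golf, echo, foxtrot, foxtrot, golf, echo]
i=0: L=hotel R=hotel -> agree -> hotel
i=1: BASE=hotel L=echo R=golf all differ -> CONFLICT
i=2: L=echo R=echo -> agree -> echo
i=3: L=foxtrot R=foxtrot -> agree -> foxtrot
i=4: L=foxtrot R=foxtrot -> agree -> foxtrot
i=5: L=golf R=golf -> agree -> golf
i=6: L=alpha=BASE, R=echo -> take RIGHT -> echo
Conflict count: 1

Answer: 1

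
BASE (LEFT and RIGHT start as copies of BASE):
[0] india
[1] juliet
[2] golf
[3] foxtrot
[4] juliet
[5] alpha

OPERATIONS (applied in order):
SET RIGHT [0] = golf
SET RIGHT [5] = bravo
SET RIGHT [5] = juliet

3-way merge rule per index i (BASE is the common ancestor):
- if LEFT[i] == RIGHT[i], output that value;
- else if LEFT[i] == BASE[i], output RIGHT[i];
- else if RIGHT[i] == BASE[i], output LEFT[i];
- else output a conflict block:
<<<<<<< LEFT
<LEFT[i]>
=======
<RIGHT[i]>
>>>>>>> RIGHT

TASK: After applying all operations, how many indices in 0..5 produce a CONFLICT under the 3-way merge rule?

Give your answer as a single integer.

Final LEFT:  [india, juliet, golf, foxtrot, juliet, alpha]
Final RIGHT: [golf, juliet, golf, foxtrot, juliet, juliet]
i=0: L=india=BASE, R=golf -> take RIGHT -> golf
i=1: L=juliet R=juliet -> agree -> juliet
i=2: L=golf R=golf -> agree -> golf
i=3: L=foxtrot R=foxtrot -> agree -> foxtrot
i=4: L=juliet R=juliet -> agree -> juliet
i=5: L=alpha=BASE, R=juliet -> take RIGHT -> juliet
Conflict count: 0

Answer: 0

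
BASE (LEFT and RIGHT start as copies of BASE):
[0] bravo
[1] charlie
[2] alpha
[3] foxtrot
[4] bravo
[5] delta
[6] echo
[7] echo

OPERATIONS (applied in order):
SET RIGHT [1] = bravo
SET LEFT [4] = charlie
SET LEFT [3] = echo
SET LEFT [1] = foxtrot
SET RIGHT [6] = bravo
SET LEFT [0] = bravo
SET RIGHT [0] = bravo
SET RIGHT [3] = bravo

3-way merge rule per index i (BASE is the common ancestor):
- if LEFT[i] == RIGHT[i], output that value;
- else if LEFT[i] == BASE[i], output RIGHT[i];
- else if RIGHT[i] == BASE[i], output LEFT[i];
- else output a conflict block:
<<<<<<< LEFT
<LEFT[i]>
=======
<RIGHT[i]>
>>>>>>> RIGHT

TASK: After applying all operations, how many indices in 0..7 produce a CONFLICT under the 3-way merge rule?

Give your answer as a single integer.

Answer: 2

Derivation:
Final LEFT:  [bravo, foxtrot, alpha, echo, charlie, delta, echo, echo]
Final RIGHT: [bravo, bravo, alpha, bravo, bravo, delta, bravo, echo]
i=0: L=bravo R=bravo -> agree -> bravo
i=1: BASE=charlie L=foxtrot R=bravo all differ -> CONFLICT
i=2: L=alpha R=alpha -> agree -> alpha
i=3: BASE=foxtrot L=echo R=bravo all differ -> CONFLICT
i=4: L=charlie, R=bravo=BASE -> take LEFT -> charlie
i=5: L=delta R=delta -> agree -> delta
i=6: L=echo=BASE, R=bravo -> take RIGHT -> bravo
i=7: L=echo R=echo -> agree -> echo
Conflict count: 2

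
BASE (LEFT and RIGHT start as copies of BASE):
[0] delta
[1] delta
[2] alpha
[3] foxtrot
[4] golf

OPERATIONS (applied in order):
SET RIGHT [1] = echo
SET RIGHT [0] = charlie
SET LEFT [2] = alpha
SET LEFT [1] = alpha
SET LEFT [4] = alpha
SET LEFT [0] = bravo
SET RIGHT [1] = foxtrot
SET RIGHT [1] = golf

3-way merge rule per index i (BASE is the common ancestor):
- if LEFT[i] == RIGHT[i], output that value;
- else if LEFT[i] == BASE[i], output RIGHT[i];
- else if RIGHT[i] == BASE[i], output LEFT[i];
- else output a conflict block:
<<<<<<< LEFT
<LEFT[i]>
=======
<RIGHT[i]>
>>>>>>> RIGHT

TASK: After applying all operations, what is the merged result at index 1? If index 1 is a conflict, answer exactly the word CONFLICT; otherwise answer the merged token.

Final LEFT:  [bravo, alpha, alpha, foxtrot, alpha]
Final RIGHT: [charlie, golf, alpha, foxtrot, golf]
i=0: BASE=delta L=bravo R=charlie all differ -> CONFLICT
i=1: BASE=delta L=alpha R=golf all differ -> CONFLICT
i=2: L=alpha R=alpha -> agree -> alpha
i=3: L=foxtrot R=foxtrot -> agree -> foxtrot
i=4: L=alpha, R=golf=BASE -> take LEFT -> alpha
Index 1 -> CONFLICT

Answer: CONFLICT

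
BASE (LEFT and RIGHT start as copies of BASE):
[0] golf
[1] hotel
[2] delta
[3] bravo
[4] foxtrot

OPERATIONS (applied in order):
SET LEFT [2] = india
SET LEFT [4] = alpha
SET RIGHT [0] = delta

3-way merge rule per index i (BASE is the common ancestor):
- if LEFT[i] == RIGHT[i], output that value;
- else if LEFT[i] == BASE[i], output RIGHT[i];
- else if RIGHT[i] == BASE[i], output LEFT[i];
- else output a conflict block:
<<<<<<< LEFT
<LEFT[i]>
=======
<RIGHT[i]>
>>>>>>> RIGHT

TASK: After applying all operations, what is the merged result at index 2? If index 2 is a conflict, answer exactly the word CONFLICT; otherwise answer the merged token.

Answer: india

Derivation:
Final LEFT:  [golf, hotel, india, bravo, alpha]
Final RIGHT: [delta, hotel, delta, bravo, foxtrot]
i=0: L=golf=BASE, R=delta -> take RIGHT -> delta
i=1: L=hotel R=hotel -> agree -> hotel
i=2: L=india, R=delta=BASE -> take LEFT -> india
i=3: L=bravo R=bravo -> agree -> bravo
i=4: L=alpha, R=foxtrot=BASE -> take LEFT -> alpha
Index 2 -> india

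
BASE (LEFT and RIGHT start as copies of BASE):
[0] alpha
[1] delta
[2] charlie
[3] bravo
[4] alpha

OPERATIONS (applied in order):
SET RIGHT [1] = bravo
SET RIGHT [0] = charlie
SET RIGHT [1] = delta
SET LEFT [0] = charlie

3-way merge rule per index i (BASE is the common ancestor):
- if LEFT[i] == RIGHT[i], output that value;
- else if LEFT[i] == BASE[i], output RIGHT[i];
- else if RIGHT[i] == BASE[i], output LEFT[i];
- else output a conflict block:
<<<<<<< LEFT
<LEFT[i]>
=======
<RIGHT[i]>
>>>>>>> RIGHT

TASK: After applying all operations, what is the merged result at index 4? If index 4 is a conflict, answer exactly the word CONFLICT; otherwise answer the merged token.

Answer: alpha

Derivation:
Final LEFT:  [charlie, delta, charlie, bravo, alpha]
Final RIGHT: [charlie, delta, charlie, bravo, alpha]
i=0: L=charlie R=charlie -> agree -> charlie
i=1: L=delta R=delta -> agree -> delta
i=2: L=charlie R=charlie -> agree -> charlie
i=3: L=bravo R=bravo -> agree -> bravo
i=4: L=alpha R=alpha -> agree -> alpha
Index 4 -> alpha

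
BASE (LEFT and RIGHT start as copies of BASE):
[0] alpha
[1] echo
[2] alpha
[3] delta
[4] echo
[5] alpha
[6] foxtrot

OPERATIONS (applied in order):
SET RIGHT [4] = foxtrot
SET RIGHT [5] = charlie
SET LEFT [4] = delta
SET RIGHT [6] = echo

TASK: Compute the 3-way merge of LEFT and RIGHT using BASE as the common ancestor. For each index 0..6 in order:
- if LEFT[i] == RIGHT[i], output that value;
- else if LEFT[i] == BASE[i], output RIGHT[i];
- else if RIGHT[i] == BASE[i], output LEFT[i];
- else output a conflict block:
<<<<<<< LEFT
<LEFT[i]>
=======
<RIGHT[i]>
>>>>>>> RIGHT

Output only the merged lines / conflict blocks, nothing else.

Final LEFT:  [alpha, echo, alpha, delta, delta, alpha, foxtrot]
Final RIGHT: [alpha, echo, alpha, delta, foxtrot, charlie, echo]
i=0: L=alpha R=alpha -> agree -> alpha
i=1: L=echo R=echo -> agree -> echo
i=2: L=alpha R=alpha -> agree -> alpha
i=3: L=delta R=delta -> agree -> delta
i=4: BASE=echo L=delta R=foxtrot all differ -> CONFLICT
i=5: L=alpha=BASE, R=charlie -> take RIGHT -> charlie
i=6: L=foxtrot=BASE, R=echo -> take RIGHT -> echo

Answer: alpha
echo
alpha
delta
<<<<<<< LEFT
delta
=======
foxtrot
>>>>>>> RIGHT
charlie
echo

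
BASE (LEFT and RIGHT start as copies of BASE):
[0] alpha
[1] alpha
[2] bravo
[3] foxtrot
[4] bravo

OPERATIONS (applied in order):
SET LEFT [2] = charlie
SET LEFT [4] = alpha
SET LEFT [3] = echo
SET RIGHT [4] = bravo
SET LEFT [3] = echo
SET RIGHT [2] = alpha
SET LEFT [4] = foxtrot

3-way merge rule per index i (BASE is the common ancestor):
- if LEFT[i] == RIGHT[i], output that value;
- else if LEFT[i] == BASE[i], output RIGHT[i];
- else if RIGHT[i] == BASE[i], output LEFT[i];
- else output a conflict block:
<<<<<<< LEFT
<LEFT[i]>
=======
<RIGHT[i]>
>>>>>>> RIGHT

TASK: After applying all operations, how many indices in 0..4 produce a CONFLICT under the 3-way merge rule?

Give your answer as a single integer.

Final LEFT:  [alpha, alpha, charlie, echo, foxtrot]
Final RIGHT: [alpha, alpha, alpha, foxtrot, bravo]
i=0: L=alpha R=alpha -> agree -> alpha
i=1: L=alpha R=alpha -> agree -> alpha
i=2: BASE=bravo L=charlie R=alpha all differ -> CONFLICT
i=3: L=echo, R=foxtrot=BASE -> take LEFT -> echo
i=4: L=foxtrot, R=bravo=BASE -> take LEFT -> foxtrot
Conflict count: 1

Answer: 1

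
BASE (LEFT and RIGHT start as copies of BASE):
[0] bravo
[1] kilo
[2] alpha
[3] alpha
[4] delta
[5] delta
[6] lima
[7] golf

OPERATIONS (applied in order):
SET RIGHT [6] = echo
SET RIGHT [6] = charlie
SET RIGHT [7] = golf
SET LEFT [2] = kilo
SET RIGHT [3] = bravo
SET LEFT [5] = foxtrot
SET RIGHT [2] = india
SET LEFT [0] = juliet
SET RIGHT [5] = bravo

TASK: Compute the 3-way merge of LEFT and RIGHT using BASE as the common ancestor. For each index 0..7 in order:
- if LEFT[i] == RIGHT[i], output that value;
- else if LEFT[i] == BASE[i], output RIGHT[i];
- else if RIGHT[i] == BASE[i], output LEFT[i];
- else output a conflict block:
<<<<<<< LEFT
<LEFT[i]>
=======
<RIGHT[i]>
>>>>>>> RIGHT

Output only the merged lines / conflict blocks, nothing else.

Answer: juliet
kilo
<<<<<<< LEFT
kilo
=======
india
>>>>>>> RIGHT
bravo
delta
<<<<<<< LEFT
foxtrot
=======
bravo
>>>>>>> RIGHT
charlie
golf

Derivation:
Final LEFT:  [juliet, kilo, kilo, alpha, delta, foxtrot, lima, golf]
Final RIGHT: [bravo, kilo, india, bravo, delta, bravo, charlie, golf]
i=0: L=juliet, R=bravo=BASE -> take LEFT -> juliet
i=1: L=kilo R=kilo -> agree -> kilo
i=2: BASE=alpha L=kilo R=india all differ -> CONFLICT
i=3: L=alpha=BASE, R=bravo -> take RIGHT -> bravo
i=4: L=delta R=delta -> agree -> delta
i=5: BASE=delta L=foxtrot R=bravo all differ -> CONFLICT
i=6: L=lima=BASE, R=charlie -> take RIGHT -> charlie
i=7: L=golf R=golf -> agree -> golf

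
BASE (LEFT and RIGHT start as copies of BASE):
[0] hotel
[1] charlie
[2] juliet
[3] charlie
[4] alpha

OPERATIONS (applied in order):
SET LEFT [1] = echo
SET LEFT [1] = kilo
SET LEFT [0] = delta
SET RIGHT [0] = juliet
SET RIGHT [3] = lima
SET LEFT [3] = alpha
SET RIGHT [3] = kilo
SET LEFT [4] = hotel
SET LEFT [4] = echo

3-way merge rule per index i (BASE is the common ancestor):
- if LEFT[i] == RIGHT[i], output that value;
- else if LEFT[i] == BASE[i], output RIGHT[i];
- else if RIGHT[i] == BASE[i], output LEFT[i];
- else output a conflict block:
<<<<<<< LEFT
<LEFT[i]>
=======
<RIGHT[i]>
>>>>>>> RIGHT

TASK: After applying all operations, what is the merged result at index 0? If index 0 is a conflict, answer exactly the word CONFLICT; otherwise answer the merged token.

Answer: CONFLICT

Derivation:
Final LEFT:  [delta, kilo, juliet, alpha, echo]
Final RIGHT: [juliet, charlie, juliet, kilo, alpha]
i=0: BASE=hotel L=delta R=juliet all differ -> CONFLICT
i=1: L=kilo, R=charlie=BASE -> take LEFT -> kilo
i=2: L=juliet R=juliet -> agree -> juliet
i=3: BASE=charlie L=alpha R=kilo all differ -> CONFLICT
i=4: L=echo, R=alpha=BASE -> take LEFT -> echo
Index 0 -> CONFLICT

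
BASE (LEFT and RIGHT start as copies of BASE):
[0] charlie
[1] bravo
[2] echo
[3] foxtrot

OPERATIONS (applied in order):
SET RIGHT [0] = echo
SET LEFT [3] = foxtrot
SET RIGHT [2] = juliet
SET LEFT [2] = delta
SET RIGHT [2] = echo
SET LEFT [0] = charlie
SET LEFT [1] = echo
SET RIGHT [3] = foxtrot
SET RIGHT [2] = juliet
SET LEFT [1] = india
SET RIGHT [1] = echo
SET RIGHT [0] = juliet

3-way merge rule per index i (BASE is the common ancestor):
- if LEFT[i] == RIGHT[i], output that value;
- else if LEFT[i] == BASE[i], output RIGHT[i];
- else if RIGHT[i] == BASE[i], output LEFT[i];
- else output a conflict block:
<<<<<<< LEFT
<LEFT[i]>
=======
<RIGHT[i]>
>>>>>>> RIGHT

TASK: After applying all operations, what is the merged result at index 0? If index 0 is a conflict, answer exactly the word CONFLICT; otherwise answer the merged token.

Final LEFT:  [charlie, india, delta, foxtrot]
Final RIGHT: [juliet, echo, juliet, foxtrot]
i=0: L=charlie=BASE, R=juliet -> take RIGHT -> juliet
i=1: BASE=bravo L=india R=echo all differ -> CONFLICT
i=2: BASE=echo L=delta R=juliet all differ -> CONFLICT
i=3: L=foxtrot R=foxtrot -> agree -> foxtrot
Index 0 -> juliet

Answer: juliet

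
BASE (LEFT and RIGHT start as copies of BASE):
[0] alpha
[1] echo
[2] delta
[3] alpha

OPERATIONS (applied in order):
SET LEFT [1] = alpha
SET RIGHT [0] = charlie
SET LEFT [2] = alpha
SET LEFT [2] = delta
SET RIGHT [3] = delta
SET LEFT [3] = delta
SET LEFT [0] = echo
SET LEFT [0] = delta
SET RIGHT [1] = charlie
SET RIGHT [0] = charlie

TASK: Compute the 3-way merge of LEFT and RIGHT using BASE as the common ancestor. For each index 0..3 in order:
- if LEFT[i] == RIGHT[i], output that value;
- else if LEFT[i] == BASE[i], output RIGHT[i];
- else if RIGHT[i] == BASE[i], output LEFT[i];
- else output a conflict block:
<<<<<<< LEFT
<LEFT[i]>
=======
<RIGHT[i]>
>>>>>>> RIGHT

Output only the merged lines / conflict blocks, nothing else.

Answer: <<<<<<< LEFT
delta
=======
charlie
>>>>>>> RIGHT
<<<<<<< LEFT
alpha
=======
charlie
>>>>>>> RIGHT
delta
delta

Derivation:
Final LEFT:  [delta, alpha, delta, delta]
Final RIGHT: [charlie, charlie, delta, delta]
i=0: BASE=alpha L=delta R=charlie all differ -> CONFLICT
i=1: BASE=echo L=alpha R=charlie all differ -> CONFLICT
i=2: L=delta R=delta -> agree -> delta
i=3: L=delta R=delta -> agree -> delta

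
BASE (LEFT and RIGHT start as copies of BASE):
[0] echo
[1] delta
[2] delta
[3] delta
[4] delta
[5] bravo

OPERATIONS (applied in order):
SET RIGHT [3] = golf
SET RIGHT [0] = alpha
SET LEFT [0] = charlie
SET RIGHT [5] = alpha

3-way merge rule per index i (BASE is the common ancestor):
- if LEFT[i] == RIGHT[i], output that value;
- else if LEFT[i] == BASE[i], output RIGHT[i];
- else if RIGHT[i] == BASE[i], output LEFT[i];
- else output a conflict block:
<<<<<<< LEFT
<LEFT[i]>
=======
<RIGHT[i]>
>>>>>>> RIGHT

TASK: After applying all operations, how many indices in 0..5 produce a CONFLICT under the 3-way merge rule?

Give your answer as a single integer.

Final LEFT:  [charlie, delta, delta, delta, delta, bravo]
Final RIGHT: [alpha, delta, delta, golf, delta, alpha]
i=0: BASE=echo L=charlie R=alpha all differ -> CONFLICT
i=1: L=delta R=delta -> agree -> delta
i=2: L=delta R=delta -> agree -> delta
i=3: L=delta=BASE, R=golf -> take RIGHT -> golf
i=4: L=delta R=delta -> agree -> delta
i=5: L=bravo=BASE, R=alpha -> take RIGHT -> alpha
Conflict count: 1

Answer: 1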